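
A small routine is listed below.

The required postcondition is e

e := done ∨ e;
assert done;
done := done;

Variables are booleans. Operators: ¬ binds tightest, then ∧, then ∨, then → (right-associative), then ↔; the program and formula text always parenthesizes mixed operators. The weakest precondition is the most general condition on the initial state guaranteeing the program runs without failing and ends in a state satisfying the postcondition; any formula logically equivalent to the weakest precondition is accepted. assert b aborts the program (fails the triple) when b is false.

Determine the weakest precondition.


Working backward. After the program, e must hold.
Before done := done: e
Before assert done: done ∧ e
Before e := done ∨ e: done ∧ (done ∨ e)
Answer: WP = done ∧ (done ∨ e)


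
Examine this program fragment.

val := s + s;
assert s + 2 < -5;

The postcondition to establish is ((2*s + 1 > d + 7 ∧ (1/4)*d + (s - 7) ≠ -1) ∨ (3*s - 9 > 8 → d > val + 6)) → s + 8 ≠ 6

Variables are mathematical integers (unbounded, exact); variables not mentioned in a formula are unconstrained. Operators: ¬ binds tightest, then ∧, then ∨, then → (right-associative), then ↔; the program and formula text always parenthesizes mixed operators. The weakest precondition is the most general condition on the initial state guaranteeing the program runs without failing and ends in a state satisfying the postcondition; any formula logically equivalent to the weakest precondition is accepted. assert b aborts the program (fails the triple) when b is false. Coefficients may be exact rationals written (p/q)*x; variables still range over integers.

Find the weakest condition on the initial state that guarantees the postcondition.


Working backward. After the program, the postcondition ((2*s + 1 > d + 7 ∧ (1/4)*d + (s - 7) ≠ -1) ∨ (3*s - 9 > 8 → d > val + 6)) → s + 8 ≠ 6 must hold; in canonical form it is ((2*s > d + 6 ∧ (1/4)*d + s ≠ 6) ∨ (3*s > 17 → d > val + 6)) → s ≠ -2.
Before assert s + 2 < -5: s < -7 ∧ (((2*s > d + 6 ∧ (1/4)*d + s ≠ 6) ∨ (3*s > 17 → d > val + 6)) → s ≠ -2)
Before val := s + s: s < -7 ∧ (((2*s > d + 6 ∧ (1/4)*d + s ≠ 6) ∨ (3*s > 17 → d > 2*s + 6)) → s ≠ -2)
Answer: WP = s < -7 ∧ (((2*s > d + 6 ∧ (1/4)*d + s ≠ 6) ∨ (3*s > 17 → d > 2*s + 6)) → s ≠ -2)


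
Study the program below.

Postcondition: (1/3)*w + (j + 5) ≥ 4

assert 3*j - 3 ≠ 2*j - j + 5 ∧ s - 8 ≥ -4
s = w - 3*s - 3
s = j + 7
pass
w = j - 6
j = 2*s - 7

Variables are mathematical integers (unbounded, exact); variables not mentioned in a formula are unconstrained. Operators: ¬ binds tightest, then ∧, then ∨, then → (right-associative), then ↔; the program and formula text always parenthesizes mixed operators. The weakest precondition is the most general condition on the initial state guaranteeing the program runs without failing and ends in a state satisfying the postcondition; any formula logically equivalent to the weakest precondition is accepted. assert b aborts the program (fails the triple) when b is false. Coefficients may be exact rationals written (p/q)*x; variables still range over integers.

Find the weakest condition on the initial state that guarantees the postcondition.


Working backward. After the program, the postcondition (1/3)*w + (j + 5) ≥ 4 must hold; in canonical form it is j + (1/3)*w ≥ -1.
Before j := 2*s - 7: 2*s + (1/3)*w ≥ 6
Before w := j - 6: (1/3)*j + 2*s ≥ 8
Before skip: (1/3)*j + 2*s ≥ 8
Before s := j + 7: (7/3)*j ≥ -6
Before s := w - 3*s - 3: (7/3)*j ≥ -6
Before assert 3*j - 3 ≠ 2*j - j + 5 ∧ s - 8 ≥ -4: 2*j ≠ 8 ∧ s ≥ 4 ∧ (7/3)*j ≥ -6
Answer: WP = 2*j ≠ 8 ∧ s ≥ 4 ∧ (7/3)*j ≥ -6


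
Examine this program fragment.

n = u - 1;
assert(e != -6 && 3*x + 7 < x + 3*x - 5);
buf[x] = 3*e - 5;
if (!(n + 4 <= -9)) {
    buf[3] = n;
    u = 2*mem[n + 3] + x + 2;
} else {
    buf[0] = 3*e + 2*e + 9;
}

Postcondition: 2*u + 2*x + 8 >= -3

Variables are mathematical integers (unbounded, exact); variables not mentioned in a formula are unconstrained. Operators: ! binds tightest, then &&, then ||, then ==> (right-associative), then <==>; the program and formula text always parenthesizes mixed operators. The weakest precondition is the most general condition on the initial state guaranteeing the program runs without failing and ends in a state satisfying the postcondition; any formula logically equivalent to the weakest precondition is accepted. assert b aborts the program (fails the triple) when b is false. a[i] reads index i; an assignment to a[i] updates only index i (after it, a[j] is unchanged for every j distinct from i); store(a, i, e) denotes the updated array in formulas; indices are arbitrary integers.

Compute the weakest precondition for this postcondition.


Working backward. After the program, the postcondition 2*u + 2*x + 8 >= -3 must hold; in canonical form it is 2*u + 2*x >= -11.
Then branch requires 4*mem[n + 3] + 4*x >= -15; else branch requires 2*u + 2*x >= -11.
Before the if: ((!(n <= -13)) ==> 4*mem[n + 3] + 4*x >= -15) && (n <= -13 ==> 2*u + 2*x >= -11)
Before buf[x] := 3*e - 5: ((!(n <= -13)) ==> 4*mem[n + 3] + 4*x >= -15) && (n <= -13 ==> 2*u + 2*x >= -11)
Before assert e != -6 && 3*x + 7 < x + 3*x - 5: e != -6 && x > 12 && ((!(n <= -13)) ==> 4*mem[n + 3] + 4*x >= -15) && (n <= -13 ==> 2*u + 2*x >= -11)
Before n := u - 1: e != -6 && x > 12 && ((!(u <= -12)) ==> 4*mem[u + 2] + 4*x >= -15) && (u <= -12 ==> 2*u + 2*x >= -11)
Answer: WP = e != -6 && x > 12 && ((!(u <= -12)) ==> 4*mem[u + 2] + 4*x >= -15) && (u <= -12 ==> 2*u + 2*x >= -11)


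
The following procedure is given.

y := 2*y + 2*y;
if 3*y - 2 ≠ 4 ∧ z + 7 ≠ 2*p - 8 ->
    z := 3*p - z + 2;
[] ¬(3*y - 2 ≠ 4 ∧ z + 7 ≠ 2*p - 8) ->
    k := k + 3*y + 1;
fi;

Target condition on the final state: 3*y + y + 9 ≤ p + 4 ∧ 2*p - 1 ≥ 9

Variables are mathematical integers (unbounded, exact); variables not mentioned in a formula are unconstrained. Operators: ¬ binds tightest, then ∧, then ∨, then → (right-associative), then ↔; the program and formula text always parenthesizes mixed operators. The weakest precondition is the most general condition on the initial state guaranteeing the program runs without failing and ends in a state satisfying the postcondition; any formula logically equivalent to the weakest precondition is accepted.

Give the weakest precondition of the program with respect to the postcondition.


Working backward. After the program, the postcondition 3*y + y + 9 ≤ p + 4 ∧ 2*p - 1 ≥ 9 must hold; in canonical form it is 4*y ≤ p - 5 ∧ 2*p ≥ 10.
Then branch requires 4*y ≤ p - 5 ∧ 2*p ≥ 10; else branch requires 4*y ≤ p - 5 ∧ 2*p ≥ 10.
Before the if: ((3*y ≠ 6 ∧ z ≠ 2*p - 15) → (4*y ≤ p - 5 ∧ 2*p ≥ 10)) ∧ ((¬(3*y ≠ 6 ∧ z ≠ 2*p - 15)) → (4*y ≤ p - 5 ∧ 2*p ≥ 10))
Before y := 2*y + 2*y: ((12*y ≠ 6 ∧ z ≠ 2*p - 15) → (16*y ≤ p - 5 ∧ 2*p ≥ 10)) ∧ ((¬(12*y ≠ 6 ∧ z ≠ 2*p - 15)) → (16*y ≤ p - 5 ∧ 2*p ≥ 10))
Answer: WP = ((12*y ≠ 6 ∧ z ≠ 2*p - 15) → (16*y ≤ p - 5 ∧ 2*p ≥ 10)) ∧ ((¬(12*y ≠ 6 ∧ z ≠ 2*p - 15)) → (16*y ≤ p - 5 ∧ 2*p ≥ 10))


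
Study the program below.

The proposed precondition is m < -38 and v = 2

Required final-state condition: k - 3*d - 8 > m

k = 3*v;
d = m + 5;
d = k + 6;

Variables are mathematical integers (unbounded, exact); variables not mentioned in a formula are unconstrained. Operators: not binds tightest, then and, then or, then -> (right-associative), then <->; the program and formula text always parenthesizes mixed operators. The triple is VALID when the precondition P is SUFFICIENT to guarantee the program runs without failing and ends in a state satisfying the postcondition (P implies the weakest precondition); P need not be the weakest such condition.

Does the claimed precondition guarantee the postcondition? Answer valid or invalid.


Working backward. After the program, the postcondition k - 3*d - 8 > m must hold; in canonical form it is k > 3*d + m + 8.
Before d := k + 6: 2*k + m < -26
Before d := m + 5: 2*k + m < -26
Before k := 3*v: m + 6*v < -26
The weakest precondition is m + 6*v < -26.
Check whether m < -38 and v = 2 implies it.
Every state satisfying the precondition satisfies the weakest precondition: the implication holds.
Answer: valid


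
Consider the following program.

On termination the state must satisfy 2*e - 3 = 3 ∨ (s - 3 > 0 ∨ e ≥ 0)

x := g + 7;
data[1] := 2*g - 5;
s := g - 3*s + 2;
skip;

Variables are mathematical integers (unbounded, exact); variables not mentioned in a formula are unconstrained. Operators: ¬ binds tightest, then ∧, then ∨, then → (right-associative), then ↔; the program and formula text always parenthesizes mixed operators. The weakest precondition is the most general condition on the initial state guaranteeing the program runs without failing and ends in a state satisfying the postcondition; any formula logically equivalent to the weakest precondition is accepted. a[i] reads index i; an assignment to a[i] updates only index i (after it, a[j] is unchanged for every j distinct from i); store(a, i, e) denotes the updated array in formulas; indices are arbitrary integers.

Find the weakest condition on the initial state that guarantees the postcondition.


Working backward. After the program, the postcondition 2*e - 3 = 3 ∨ (s - 3 > 0 ∨ e ≥ 0) must hold; in canonical form it is 2*e = 6 ∨ s > 3 ∨ e ≥ 0.
Before skip: 2*e = 6 ∨ s > 3 ∨ e ≥ 0
Before s := g - 3*s + 2: 2*e = 6 ∨ g > 3*s + 1 ∨ e ≥ 0
Before data[1] := 2*g - 5: 2*e = 6 ∨ g > 3*s + 1 ∨ e ≥ 0
Before x := g + 7: 2*e = 6 ∨ g > 3*s + 1 ∨ e ≥ 0
Answer: WP = 2*e = 6 ∨ g > 3*s + 1 ∨ e ≥ 0


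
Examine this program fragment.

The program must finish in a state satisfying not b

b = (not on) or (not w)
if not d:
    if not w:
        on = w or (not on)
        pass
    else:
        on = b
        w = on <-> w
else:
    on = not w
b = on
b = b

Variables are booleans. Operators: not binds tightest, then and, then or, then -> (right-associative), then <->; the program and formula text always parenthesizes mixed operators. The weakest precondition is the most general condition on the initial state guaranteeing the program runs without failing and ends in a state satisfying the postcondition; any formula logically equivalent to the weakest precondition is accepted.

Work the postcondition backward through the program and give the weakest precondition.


Working backward. After the program, not b must hold.
Before b := b: not b
Before b := on: not on
Then branch requires ((not w) -> (not (w or (not on)))) and (w -> (not b)); else branch requires w.
Before the if: ((not d) -> (((not w) -> (not (w or (not on)))) and (w -> (not b)))) and (d -> w)
Before b := (not on) or (not w): ((not d) -> (((not w) -> (not (w or (not on)))) and (w -> (not ((not on) or (not w)))))) and (d -> w)
Answer: WP = ((not d) -> (((not w) -> (not (w or (not on)))) and (w -> (not ((not on) or (not w)))))) and (d -> w)


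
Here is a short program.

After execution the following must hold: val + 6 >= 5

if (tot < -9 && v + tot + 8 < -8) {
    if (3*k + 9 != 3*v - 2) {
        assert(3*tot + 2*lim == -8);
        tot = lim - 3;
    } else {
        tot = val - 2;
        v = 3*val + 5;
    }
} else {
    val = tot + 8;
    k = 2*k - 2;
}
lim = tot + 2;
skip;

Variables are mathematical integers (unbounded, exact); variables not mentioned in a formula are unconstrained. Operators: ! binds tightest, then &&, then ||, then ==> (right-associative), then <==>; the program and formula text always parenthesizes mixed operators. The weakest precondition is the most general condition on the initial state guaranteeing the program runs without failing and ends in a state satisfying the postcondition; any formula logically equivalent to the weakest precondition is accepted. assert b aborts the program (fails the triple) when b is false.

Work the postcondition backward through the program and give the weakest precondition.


Working backward. After the program, the postcondition val + 6 >= 5 must hold; in canonical form it is val >= -1.
Before skip: val >= -1
Before lim := tot + 2: val >= -1
Then branch requires (3*k != 3*v - 11 ==> (2*lim + 3*tot == -8 && val >= -1)) && ((!(3*k != 3*v - 11)) ==> val >= -1); else branch requires tot >= -9.
Before the if: ((tot < -9 && tot + v < -16) ==> ((3*k != 3*v - 11 ==> (2*lim + 3*tot == -8 && val >= -1)) && ((!(3*k != 3*v - 11)) ==> val >= -1))) && ((!(tot < -9 && tot + v < -16)) ==> tot >= -9)
Answer: WP = ((tot < -9 && tot + v < -16) ==> ((3*k != 3*v - 11 ==> (2*lim + 3*tot == -8 && val >= -1)) && ((!(3*k != 3*v - 11)) ==> val >= -1))) && ((!(tot < -9 && tot + v < -16)) ==> tot >= -9)


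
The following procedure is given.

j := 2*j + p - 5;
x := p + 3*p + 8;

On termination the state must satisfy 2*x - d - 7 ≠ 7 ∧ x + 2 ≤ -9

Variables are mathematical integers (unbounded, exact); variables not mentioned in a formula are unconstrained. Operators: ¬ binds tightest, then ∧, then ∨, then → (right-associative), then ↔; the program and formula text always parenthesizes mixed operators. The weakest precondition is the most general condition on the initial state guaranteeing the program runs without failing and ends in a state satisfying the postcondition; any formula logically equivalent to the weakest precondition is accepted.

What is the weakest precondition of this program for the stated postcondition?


Working backward. After the program, the postcondition 2*x - d - 7 ≠ 7 ∧ x + 2 ≤ -9 must hold; in canonical form it is 2*x ≠ d + 14 ∧ x ≤ -11.
Before x := p + 3*p + 8: 8*p ≠ d - 2 ∧ 4*p ≤ -19
Before j := 2*j + p - 5: 8*p ≠ d - 2 ∧ 4*p ≤ -19
Answer: WP = 8*p ≠ d - 2 ∧ 4*p ≤ -19


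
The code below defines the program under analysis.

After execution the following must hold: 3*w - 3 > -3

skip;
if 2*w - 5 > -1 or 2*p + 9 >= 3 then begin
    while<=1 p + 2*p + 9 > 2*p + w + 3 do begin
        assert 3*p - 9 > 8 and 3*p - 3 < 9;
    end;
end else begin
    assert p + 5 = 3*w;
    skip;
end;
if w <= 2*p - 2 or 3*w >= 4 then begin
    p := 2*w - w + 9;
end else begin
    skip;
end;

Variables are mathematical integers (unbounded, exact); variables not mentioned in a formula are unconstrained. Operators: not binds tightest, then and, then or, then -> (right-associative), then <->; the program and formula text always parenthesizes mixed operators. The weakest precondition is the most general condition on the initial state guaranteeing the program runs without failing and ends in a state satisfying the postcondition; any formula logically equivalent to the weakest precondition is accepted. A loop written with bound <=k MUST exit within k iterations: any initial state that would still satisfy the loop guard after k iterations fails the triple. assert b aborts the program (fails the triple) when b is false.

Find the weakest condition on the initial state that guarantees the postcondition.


Working backward. After the program, the postcondition 3*w - 3 > -3 must hold; in canonical form it is 3*w > 0.
Then branch requires 3*w > 0; else branch requires 3*w > 0.
Before the if: ((w <= 2*p - 2 or 3*w >= 4) -> 3*w > 0) and ((not (w <= 2*p - 2 or 3*w >= 4)) -> 3*w > 0)
Then branch requires (p > w - 6 -> (3*p > 17 and 3*p < 12 and (not (p > w - 6)) and ((w <= 2*p - 2 or 3*w >= 4) -> 3*w > 0) and ((not (w <= 2*p - 2 or 3*w >= 4)) -> 3*w > 0))) and ((not (p > w - 6)) -> (((w <= 2*p - 2 or 3*w >= 4) -> 3*w > 0) and ((not (w <= 2*p - 2 or 3*w >= 4)) -> 3*w > 0))); else branch requires p = 3*w - 5 and ((w <= 2*p - 2 or 3*w >= 4) -> 3*w > 0) and ((not (w <= 2*p - 2 or 3*w >= 4)) -> 3*w > 0).
Before the if: ((2*w > 4 or 2*p >= -6) -> ((p > w - 6 -> (3*p > 17 and 3*p < 12 and (not (p > w - 6)) and ((w <= 2*p - 2 or 3*w >= 4) -> 3*w > 0) and ((not (w <= 2*p - 2 or 3*w >= 4)) -> 3*w > 0))) and ((not (p > w - 6)) -> (((w <= 2*p - 2 or 3*w >= 4) -> 3*w > 0) and ((not (w <= 2*p - 2 or 3*w >= 4)) -> 3*w > 0))))) and ((not (2*w > 4 or 2*p >= -6)) -> (p = 3*w - 5 and ((w <= 2*p - 2 or 3*w >= 4) -> 3*w > 0) and ((not (w <= 2*p - 2 or 3*w >= 4)) -> 3*w > 0)))
Before skip: ((2*w > 4 or 2*p >= -6) -> ((p > w - 6 -> (3*p > 17 and 3*p < 12 and (not (p > w - 6)) and ((w <= 2*p - 2 or 3*w >= 4) -> 3*w > 0) and ((not (w <= 2*p - 2 or 3*w >= 4)) -> 3*w > 0))) and ((not (p > w - 6)) -> (((w <= 2*p - 2 or 3*w >= 4) -> 3*w > 0) and ((not (w <= 2*p - 2 or 3*w >= 4)) -> 3*w > 0))))) and ((not (2*w > 4 or 2*p >= -6)) -> (p = 3*w - 5 and ((w <= 2*p - 2 or 3*w >= 4) -> 3*w > 0) and ((not (w <= 2*p - 2 or 3*w >= 4)) -> 3*w > 0)))
Answer: WP = ((2*w > 4 or 2*p >= -6) -> ((p > w - 6 -> (3*p > 17 and 3*p < 12 and (not (p > w - 6)) and ((w <= 2*p - 2 or 3*w >= 4) -> 3*w > 0) and ((not (w <= 2*p - 2 or 3*w >= 4)) -> 3*w > 0))) and ((not (p > w - 6)) -> (((w <= 2*p - 2 or 3*w >= 4) -> 3*w > 0) and ((not (w <= 2*p - 2 or 3*w >= 4)) -> 3*w > 0))))) and ((not (2*w > 4 or 2*p >= -6)) -> (p = 3*w - 5 and ((w <= 2*p - 2 or 3*w >= 4) -> 3*w > 0) and ((not (w <= 2*p - 2 or 3*w >= 4)) -> 3*w > 0)))


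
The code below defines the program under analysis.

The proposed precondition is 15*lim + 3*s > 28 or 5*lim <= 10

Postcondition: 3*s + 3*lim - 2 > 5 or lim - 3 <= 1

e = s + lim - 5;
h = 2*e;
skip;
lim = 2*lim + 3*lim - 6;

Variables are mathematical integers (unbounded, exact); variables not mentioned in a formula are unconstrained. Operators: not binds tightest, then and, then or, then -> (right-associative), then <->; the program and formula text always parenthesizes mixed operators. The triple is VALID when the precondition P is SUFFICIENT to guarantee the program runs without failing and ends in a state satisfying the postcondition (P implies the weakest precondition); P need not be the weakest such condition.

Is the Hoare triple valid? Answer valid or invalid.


Working backward. After the program, the postcondition 3*s + 3*lim - 2 > 5 or lim - 3 <= 1 must hold; in canonical form it is 3*lim + 3*s > 7 or lim <= 4.
Before lim := 2*lim + 3*lim - 6: 15*lim + 3*s > 25 or 5*lim <= 10
Before skip: 15*lim + 3*s > 25 or 5*lim <= 10
Before h := 2*e: 15*lim + 3*s > 25 or 5*lim <= 10
Before e := s + lim - 5: 15*lim + 3*s > 25 or 5*lim <= 10
The weakest precondition is 15*lim + 3*s > 25 or 5*lim <= 10.
Check whether 15*lim + 3*s > 28 or 5*lim <= 10 implies it.
Every state satisfying the precondition satisfies the weakest precondition: the implication holds.
Answer: valid


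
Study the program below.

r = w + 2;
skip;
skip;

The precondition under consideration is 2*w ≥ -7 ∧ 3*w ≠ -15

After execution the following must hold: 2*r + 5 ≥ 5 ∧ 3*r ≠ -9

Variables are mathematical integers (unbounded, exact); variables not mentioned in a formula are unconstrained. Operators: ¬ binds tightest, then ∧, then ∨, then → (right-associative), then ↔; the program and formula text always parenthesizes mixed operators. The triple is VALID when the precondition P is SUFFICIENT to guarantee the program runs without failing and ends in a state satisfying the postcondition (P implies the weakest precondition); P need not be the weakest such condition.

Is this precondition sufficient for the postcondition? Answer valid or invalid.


Working backward. After the program, the postcondition 2*r + 5 ≥ 5 ∧ 3*r ≠ -9 must hold; in canonical form it is 2*r ≥ 0 ∧ 3*r ≠ -9.
Before skip: 2*r ≥ 0 ∧ 3*r ≠ -9
Before skip: 2*r ≥ 0 ∧ 3*r ≠ -9
Before r := w + 2: 2*w ≥ -4 ∧ 3*w ≠ -15
The weakest precondition is 2*w ≥ -4 ∧ 3*w ≠ -15.
Check whether 2*w ≥ -7 ∧ 3*w ≠ -15 implies it.
Countermodel: at the initial state w = -3, the precondition holds but the weakest precondition fails.
Answer: invalid


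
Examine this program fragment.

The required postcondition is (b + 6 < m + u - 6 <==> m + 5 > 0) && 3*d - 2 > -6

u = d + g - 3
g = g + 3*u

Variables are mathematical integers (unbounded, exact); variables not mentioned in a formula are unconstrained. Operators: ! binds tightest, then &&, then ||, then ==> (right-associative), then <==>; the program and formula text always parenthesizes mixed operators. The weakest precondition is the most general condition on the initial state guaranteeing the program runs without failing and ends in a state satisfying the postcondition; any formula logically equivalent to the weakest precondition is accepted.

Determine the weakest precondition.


Working backward. After the program, the postcondition (b + 6 < m + u - 6 <==> m + 5 > 0) && 3*d - 2 > -6 must hold; in canonical form it is (b < m + u - 12 <==> m > -5) && 3*d > -4.
Before g := g + 3*u: (b < m + u - 12 <==> m > -5) && 3*d > -4
Before u := d + g - 3: (b < d + g + m - 15 <==> m > -5) && 3*d > -4
Answer: WP = (b < d + g + m - 15 <==> m > -5) && 3*d > -4


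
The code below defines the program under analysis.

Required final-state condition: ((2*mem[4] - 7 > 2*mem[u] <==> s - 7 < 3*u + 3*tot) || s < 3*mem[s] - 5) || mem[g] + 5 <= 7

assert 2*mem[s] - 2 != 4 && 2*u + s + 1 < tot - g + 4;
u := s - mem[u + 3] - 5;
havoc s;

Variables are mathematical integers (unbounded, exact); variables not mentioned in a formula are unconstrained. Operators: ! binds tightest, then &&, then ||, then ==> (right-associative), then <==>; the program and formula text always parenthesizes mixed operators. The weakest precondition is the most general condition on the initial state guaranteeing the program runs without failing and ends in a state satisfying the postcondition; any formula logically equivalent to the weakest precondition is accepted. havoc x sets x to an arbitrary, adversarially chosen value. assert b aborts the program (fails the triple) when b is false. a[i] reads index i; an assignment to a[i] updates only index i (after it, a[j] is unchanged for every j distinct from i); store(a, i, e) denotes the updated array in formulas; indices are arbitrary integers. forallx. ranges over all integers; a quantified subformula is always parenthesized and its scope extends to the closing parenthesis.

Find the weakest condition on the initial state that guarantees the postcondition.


Working backward. After the program, the postcondition ((2*mem[4] - 7 > 2*mem[u] <==> s - 7 < 3*u + 3*tot) || s < 3*mem[s] - 5) || mem[g] + 5 <= 7 must hold; in canonical form it is (2*mem[4] > 2*mem[u] + 7 <==> s < 3*tot + 3*u + 7) || s < 3*mem[s] - 5 || mem[g] <= 2.
Before havoc s: forall s_1. ((2*mem[4] > 2*mem[u] + 7 <==> s_1 < 3*tot + 3*u + 7) || s_1 < 3*mem[s_1] - 5 || mem[g] <= 2)
Before u := s - mem[u + 3] - 5: forall s_1. ((2*mem[4] > 2*mem[-mem[u + 3] + s - 5] + 7 <==> 3*mem[u + 3] + s_1 < 3*s + 3*tot - 8) || s_1 < 3*mem[s_1] - 5 || mem[g] <= 2)
Before assert 2*mem[s] - 2 != 4 && 2*u + s + 1 < tot - g + 4: 2*mem[s] != 6 && g + s + 2*u < tot + 3 && (forall s_1. ((2*mem[4] > 2*mem[-mem[u + 3] + s - 5] + 7 <==> 3*mem[u + 3] + s_1 < 3*s + 3*tot - 8) || s_1 < 3*mem[s_1] - 5 || mem[g] <= 2))
Answer: WP = 2*mem[s] != 6 && g + s + 2*u < tot + 3 && (forall s_1. ((2*mem[4] > 2*mem[-mem[u + 3] + s - 5] + 7 <==> 3*mem[u + 3] + s_1 < 3*s + 3*tot - 8) || s_1 < 3*mem[s_1] - 5 || mem[g] <= 2))


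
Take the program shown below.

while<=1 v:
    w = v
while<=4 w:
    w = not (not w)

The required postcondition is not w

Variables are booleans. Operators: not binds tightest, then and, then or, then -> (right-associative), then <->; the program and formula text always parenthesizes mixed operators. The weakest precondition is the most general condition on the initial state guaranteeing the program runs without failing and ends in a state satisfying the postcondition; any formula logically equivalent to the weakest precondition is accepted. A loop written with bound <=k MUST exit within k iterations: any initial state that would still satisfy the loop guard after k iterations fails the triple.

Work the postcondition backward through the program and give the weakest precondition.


Working backward. After the program, not w must hold.
Before the loop (bound <=4), unroll the exhaustion recursion (WP_0 = exit-now case; WP_j = one more guarded iteration, up to j = 4):
  WP_0: not w
  WP_1: w -> (not w)
  WP_2: w -> (w -> (not w))
  WP_3: w -> (w -> (w -> (not w)))
  WP_4: w -> (w -> (w -> (w -> (not w))))
So before the loop: w -> (w -> (w -> (w -> (not w))))
Before the loop (bound <=1), unroll the exhaustion recursion (WP_0 = exit-now case; WP_j = one more guarded iteration, up to j = 1):
  WP_0: (not v) and (w -> (w -> (w -> (w -> (not w)))))
  WP_1: (v -> ((not v) and (v -> (v -> (v -> (v -> (not v))))))) and ((not v) -> (w -> (w -> (w -> (w -> (not w))))))
So before the loop: (v -> ((not v) and (v -> (v -> (v -> (v -> (not v))))))) and ((not v) -> (w -> (w -> (w -> (w -> (not w))))))
Answer: WP = (v -> ((not v) and (v -> (v -> (v -> (v -> (not v))))))) and ((not v) -> (w -> (w -> (w -> (w -> (not w))))))


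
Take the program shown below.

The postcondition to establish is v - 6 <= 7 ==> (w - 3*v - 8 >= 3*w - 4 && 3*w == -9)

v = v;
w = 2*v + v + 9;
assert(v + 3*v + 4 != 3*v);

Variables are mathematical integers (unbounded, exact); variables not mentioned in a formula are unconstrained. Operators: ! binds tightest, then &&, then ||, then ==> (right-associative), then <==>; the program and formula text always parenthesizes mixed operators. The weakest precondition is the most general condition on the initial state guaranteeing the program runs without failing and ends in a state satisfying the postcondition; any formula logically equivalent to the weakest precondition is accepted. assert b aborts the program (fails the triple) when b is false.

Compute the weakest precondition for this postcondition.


Working backward. After the program, the postcondition v - 6 <= 7 ==> (w - 3*v - 8 >= 3*w - 4 && 3*w == -9) must hold; in canonical form it is v <= 13 ==> (3*v + 2*w <= -4 && 3*w == -9).
Before assert v + 3*v + 4 != 3*v: v != -4 && (v <= 13 ==> (3*v + 2*w <= -4 && 3*w == -9))
Before w := 2*v + v + 9: v != -4 && (v <= 13 ==> (9*v <= -22 && 9*v == -36))
Before v := v: v != -4 && (v <= 13 ==> (9*v <= -22 && 9*v == -36))
Answer: WP = v != -4 && (v <= 13 ==> (9*v <= -22 && 9*v == -36))


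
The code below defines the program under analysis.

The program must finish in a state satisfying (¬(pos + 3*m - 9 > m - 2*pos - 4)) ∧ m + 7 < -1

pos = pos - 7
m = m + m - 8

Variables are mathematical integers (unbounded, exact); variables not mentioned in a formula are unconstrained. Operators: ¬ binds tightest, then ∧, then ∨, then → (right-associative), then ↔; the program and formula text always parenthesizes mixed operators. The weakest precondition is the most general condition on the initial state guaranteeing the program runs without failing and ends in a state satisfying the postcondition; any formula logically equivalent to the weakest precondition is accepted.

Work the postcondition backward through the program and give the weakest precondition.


Working backward. After the program, the postcondition (¬(pos + 3*m - 9 > m - 2*pos - 4)) ∧ m + 7 < -1 must hold; in canonical form it is (¬(2*m + 3*pos > 5)) ∧ m < -8.
Before m := m + m - 8: (¬(4*m + 3*pos > 21)) ∧ 2*m < 0
Before pos := pos - 7: (¬(4*m + 3*pos > 42)) ∧ 2*m < 0
Answer: WP = (¬(4*m + 3*pos > 42)) ∧ 2*m < 0


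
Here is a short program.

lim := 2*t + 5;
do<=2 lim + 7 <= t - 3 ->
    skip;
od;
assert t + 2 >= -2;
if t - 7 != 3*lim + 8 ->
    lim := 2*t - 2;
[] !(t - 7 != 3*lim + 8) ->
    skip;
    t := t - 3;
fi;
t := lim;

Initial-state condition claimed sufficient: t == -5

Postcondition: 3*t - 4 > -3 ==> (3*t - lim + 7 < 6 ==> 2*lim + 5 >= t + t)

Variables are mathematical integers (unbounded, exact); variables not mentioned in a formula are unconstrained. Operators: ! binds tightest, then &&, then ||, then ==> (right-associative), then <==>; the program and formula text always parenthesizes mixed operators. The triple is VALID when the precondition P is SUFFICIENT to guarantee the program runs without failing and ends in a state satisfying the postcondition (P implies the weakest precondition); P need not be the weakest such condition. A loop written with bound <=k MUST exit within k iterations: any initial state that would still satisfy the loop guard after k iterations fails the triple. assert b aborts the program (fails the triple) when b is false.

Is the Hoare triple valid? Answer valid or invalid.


Working backward. After the program, the postcondition 3*t - 4 > -3 ==> (3*t - lim + 7 < 6 ==> 2*lim + 5 >= t + t) must hold; in canonical form it is 3*t > 1 ==> (3*t < lim - 1 ==> 2*lim >= 2*t - 5).
Before t := lim: true
Then branch requires true; else branch requires true.
Before the if: true
Before assert t + 2 >= -2: t >= -4
Before the loop (bound <=2), unroll the exhaustion recursion (WP_0 = exit-now case; WP_j = one more guarded iteration, up to j = 2):
  WP_0: (!(lim <= t - 10)) && t >= -4
  WP_1: (lim <= t - 10 ==> ((!(lim <= t - 10)) && t >= -4)) && ((!(lim <= t - 10)) ==> t >= -4)
  WP_2: (lim <= t - 10 ==> ((lim <= t - 10 ==> ((!(lim <= t - 10)) && t >= -4)) && ((!(lim <= t - 10)) ==> t >= -4))) && ((!(lim <= t - 10)) ==> t >= -4)
So before the loop: (lim <= t - 10 ==> ((lim <= t - 10 ==> ((!(lim <= t - 10)) && t >= -4)) && ((!(lim <= t - 10)) ==> t >= -4))) && ((!(lim <= t - 10)) ==> t >= -4)
Before lim := 2*t + 5: (t <= -15 ==> ((t <= -15 ==> ((!(t <= -15)) && t >= -4)) && ((!(t <= -15)) ==> t >= -4))) && ((!(t <= -15)) ==> t >= -4)
The weakest precondition is (t <= -15 ==> ((t <= -15 ==> ((!(t <= -15)) && t >= -4)) && ((!(t <= -15)) ==> t >= -4))) && ((!(t <= -15)) ==> t >= -4).
Check whether t == -5 implies it.
Countermodel: at the initial state t = -5, the precondition holds but the weakest precondition fails.
Answer: invalid


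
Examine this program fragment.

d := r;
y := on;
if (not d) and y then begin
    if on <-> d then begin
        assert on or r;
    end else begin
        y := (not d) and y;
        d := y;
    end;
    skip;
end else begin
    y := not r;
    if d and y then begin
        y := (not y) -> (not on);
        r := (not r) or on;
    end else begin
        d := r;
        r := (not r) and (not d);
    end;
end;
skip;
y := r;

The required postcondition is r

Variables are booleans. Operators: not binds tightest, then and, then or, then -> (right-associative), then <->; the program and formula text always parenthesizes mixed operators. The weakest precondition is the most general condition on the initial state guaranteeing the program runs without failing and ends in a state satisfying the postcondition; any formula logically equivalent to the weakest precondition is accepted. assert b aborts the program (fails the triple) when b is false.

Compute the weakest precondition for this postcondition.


Working backward. After the program, r must hold.
Before y := r: r
Before skip: r
Then branch requires ((on <-> d) -> ((on or r) and r)) and ((not (on <-> d)) -> r); else branch requires ((d and (not r)) -> ((not r) or on)) and ((not (d and (not r))) -> (not r)).
Before the if: (((not d) and y) -> (((on <-> d) -> ((on or r) and r)) and ((not (on <-> d)) -> r))) and ((not ((not d) and y)) -> (((d and (not r)) -> ((not r) or on)) and ((not (d and (not r))) -> (not r))))
Before y := on: (((not d) and on) -> (((on <-> d) -> ((on or r) and r)) and ((not (on <-> d)) -> r))) and ((not ((not d) and on)) -> (((d and (not r)) -> ((not r) or on)) and ((not (d and (not r))) -> (not r))))
Before d := r: (((not r) and on) -> (((on <-> r) -> ((on or r) and r)) and ((not (on <-> r)) -> r))) and ((not ((not r) and on)) -> (not r))
Answer: WP = (((not r) and on) -> (((on <-> r) -> ((on or r) and r)) and ((not (on <-> r)) -> r))) and ((not ((not r) and on)) -> (not r))


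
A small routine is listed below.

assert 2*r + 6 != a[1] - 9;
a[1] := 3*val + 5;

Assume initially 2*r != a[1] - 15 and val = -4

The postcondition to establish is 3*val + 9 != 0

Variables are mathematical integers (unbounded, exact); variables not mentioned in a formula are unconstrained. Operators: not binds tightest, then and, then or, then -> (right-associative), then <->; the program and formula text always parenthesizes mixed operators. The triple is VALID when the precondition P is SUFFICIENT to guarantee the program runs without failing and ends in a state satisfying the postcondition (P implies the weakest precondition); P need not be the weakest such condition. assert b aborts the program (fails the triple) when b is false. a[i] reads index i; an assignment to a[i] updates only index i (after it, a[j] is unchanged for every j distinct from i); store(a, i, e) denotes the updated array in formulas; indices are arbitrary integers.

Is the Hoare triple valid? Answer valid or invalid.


Working backward. After the program, the postcondition 3*val + 9 != 0 must hold; in canonical form it is 3*val != -9.
Before a[1] := 3*val + 5: 3*val != -9
Before assert 2*r + 6 != a[1] - 9: 2*r != a[1] - 15 and 3*val != -9
The weakest precondition is 2*r != a[1] - 15 and 3*val != -9.
Check whether 2*r != a[1] - 15 and val = -4 implies it.
Every state satisfying the precondition satisfies the weakest precondition: the implication holds.
Answer: valid


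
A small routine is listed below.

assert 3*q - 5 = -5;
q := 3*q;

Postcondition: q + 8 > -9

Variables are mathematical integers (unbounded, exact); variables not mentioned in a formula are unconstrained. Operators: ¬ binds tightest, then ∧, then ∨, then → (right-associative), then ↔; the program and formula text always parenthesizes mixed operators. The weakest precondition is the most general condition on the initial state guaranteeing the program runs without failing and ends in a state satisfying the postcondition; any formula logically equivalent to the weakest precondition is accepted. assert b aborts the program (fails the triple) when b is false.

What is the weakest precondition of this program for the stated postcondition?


Working backward. After the program, the postcondition q + 8 > -9 must hold; in canonical form it is q > -17.
Before q := 3*q: 3*q > -17
Before assert 3*q - 5 = -5: 3*q = 0 ∧ 3*q > -17
Answer: WP = 3*q = 0 ∧ 3*q > -17


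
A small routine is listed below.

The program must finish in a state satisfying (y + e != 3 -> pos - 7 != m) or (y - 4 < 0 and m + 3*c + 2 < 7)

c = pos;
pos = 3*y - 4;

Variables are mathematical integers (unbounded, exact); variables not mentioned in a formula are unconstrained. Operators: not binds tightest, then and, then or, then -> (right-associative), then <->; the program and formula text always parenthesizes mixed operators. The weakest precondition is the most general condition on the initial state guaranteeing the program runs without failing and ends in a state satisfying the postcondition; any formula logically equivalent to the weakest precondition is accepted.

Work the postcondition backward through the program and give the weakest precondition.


Working backward. After the program, the postcondition (y + e != 3 -> pos - 7 != m) or (y - 4 < 0 and m + 3*c + 2 < 7) must hold; in canonical form it is (e + y != 3 -> pos != m + 7) or (y < 4 and 3*c + m < 5).
Before pos := 3*y - 4: (e + y != 3 -> 3*y != m + 11) or (y < 4 and 3*c + m < 5)
Before c := pos: (e + y != 3 -> 3*y != m + 11) or (y < 4 and m + 3*pos < 5)
Answer: WP = (e + y != 3 -> 3*y != m + 11) or (y < 4 and m + 3*pos < 5)


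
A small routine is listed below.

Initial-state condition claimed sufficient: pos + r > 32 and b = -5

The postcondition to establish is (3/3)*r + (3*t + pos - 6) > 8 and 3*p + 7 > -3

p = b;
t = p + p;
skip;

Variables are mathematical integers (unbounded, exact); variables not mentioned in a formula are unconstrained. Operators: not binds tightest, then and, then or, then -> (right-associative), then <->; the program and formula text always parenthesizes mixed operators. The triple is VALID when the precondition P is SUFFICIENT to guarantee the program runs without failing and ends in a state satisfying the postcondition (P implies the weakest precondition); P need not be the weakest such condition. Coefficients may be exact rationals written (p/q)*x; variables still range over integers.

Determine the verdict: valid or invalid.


Working backward. After the program, the postcondition (3/3)*r + (3*t + pos - 6) > 8 and 3*p + 7 > -3 must hold; in canonical form it is pos + r + 3*t > 14 and 3*p > -10.
Before skip: pos + r + 3*t > 14 and 3*p > -10
Before t := p + p: 6*p + pos + r > 14 and 3*p > -10
Before p := b: 6*b + pos + r > 14 and 3*b > -10
The weakest precondition is 6*b + pos + r > 14 and 3*b > -10.
Check whether pos + r > 32 and b = -5 implies it.
Countermodel: at the initial state b = -5, pos = 33, r = 0, the precondition holds but the weakest precondition fails.
Answer: invalid


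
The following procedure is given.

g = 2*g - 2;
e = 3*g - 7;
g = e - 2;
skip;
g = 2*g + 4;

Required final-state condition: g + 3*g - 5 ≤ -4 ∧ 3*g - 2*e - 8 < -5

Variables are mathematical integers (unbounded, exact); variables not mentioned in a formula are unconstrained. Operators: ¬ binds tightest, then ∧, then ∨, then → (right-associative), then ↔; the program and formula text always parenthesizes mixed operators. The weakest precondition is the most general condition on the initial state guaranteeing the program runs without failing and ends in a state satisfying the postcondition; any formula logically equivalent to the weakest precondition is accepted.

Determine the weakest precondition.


Working backward. After the program, the postcondition g + 3*g - 5 ≤ -4 ∧ 3*g - 2*e - 8 < -5 must hold; in canonical form it is 4*g ≤ 1 ∧ 3*g < 2*e + 3.
Before g := 2*g + 4: 8*g ≤ -15 ∧ 6*g < 2*e - 9
Before skip: 8*g ≤ -15 ∧ 6*g < 2*e - 9
Before g := e - 2: 8*e ≤ 1 ∧ 4*e < 3
Before e := 3*g - 7: 24*g ≤ 57 ∧ 12*g < 31
Before g := 2*g - 2: 48*g ≤ 105 ∧ 24*g < 55
Answer: WP = 48*g ≤ 105 ∧ 24*g < 55


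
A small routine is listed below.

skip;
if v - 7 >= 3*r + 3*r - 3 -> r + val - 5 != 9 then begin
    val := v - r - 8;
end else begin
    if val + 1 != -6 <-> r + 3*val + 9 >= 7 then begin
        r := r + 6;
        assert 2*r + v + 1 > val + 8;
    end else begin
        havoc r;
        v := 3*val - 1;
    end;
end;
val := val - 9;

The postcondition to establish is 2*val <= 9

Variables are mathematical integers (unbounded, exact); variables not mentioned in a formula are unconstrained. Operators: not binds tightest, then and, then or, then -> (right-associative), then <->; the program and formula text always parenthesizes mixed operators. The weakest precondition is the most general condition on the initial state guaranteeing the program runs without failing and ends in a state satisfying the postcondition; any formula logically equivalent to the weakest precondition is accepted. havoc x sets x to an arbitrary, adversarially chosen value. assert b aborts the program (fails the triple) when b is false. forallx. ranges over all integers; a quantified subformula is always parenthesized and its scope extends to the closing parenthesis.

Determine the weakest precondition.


Working backward. After the program, 2*val <= 9 must hold.
Before val := val - 9: 2*val <= 27
Then branch requires 2*v <= 2*r + 43; else branch requires ((val != -7 <-> r + 3*val >= -2) -> (2*r + v > val - 5 and 2*val <= 27)) and ((not (val != -7 <-> r + 3*val >= -2)) -> 2*val <= 27).
Before the if: ((v >= 6*r + 4 -> r + val != 14) -> 2*v <= 2*r + 43) and ((not (v >= 6*r + 4 -> r + val != 14)) -> (((val != -7 <-> r + 3*val >= -2) -> (2*r + v > val - 5 and 2*val <= 27)) and ((not (val != -7 <-> r + 3*val >= -2)) -> 2*val <= 27)))
Before skip: ((v >= 6*r + 4 -> r + val != 14) -> 2*v <= 2*r + 43) and ((not (v >= 6*r + 4 -> r + val != 14)) -> (((val != -7 <-> r + 3*val >= -2) -> (2*r + v > val - 5 and 2*val <= 27)) and ((not (val != -7 <-> r + 3*val >= -2)) -> 2*val <= 27)))
Answer: WP = ((v >= 6*r + 4 -> r + val != 14) -> 2*v <= 2*r + 43) and ((not (v >= 6*r + 4 -> r + val != 14)) -> (((val != -7 <-> r + 3*val >= -2) -> (2*r + v > val - 5 and 2*val <= 27)) and ((not (val != -7 <-> r + 3*val >= -2)) -> 2*val <= 27)))


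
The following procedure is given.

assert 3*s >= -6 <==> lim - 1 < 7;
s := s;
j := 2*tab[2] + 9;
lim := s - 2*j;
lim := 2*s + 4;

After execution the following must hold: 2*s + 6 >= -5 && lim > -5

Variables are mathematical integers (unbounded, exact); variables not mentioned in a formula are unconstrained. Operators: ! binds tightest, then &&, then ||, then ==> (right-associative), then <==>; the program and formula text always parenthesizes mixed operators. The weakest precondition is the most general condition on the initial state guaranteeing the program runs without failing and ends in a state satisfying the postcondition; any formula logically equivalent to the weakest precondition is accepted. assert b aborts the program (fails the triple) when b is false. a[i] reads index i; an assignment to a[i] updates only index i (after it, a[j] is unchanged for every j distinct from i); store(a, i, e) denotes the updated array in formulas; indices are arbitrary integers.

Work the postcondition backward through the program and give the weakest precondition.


Working backward. After the program, the postcondition 2*s + 6 >= -5 && lim > -5 must hold; in canonical form it is 2*s >= -11 && lim > -5.
Before lim := 2*s + 4: 2*s >= -11 && 2*s > -9
Before lim := s - 2*j: 2*s >= -11 && 2*s > -9
Before j := 2*tab[2] + 9: 2*s >= -11 && 2*s > -9
Before s := s: 2*s >= -11 && 2*s > -9
Before assert 3*s >= -6 <==> lim - 1 < 7: (3*s >= -6 <==> lim < 8) && 2*s >= -11 && 2*s > -9
Answer: WP = (3*s >= -6 <==> lim < 8) && 2*s >= -11 && 2*s > -9
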